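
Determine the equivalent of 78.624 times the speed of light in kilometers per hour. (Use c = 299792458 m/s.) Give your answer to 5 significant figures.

1 c = 1.07925 × 10^9 km/h.
Thus 78.624 × 1.07925 × 10^9 ≈ 8.4855 × 10^10 km/h.

8.4855 × 10^10 km/h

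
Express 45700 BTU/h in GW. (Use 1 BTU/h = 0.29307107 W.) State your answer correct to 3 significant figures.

1.34e-5 GW

1 BTU per hour = 2.93071e-10 gigawatts.
Thus 45700 × 2.93071e-10 ≈ 1.34e-5 GW.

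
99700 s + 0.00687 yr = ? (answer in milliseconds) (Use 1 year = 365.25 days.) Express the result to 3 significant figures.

99700 s = 9.97000e+7 ms and 0.00687 yr = 2.16801e+8 ms.
9.97000e+7 + 2.16801e+8 ≈ 3.17e+8 ms.

3.17e+8 milliseconds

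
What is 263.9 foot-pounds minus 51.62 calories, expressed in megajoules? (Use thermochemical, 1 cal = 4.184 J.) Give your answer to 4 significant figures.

263.9 ft·lbf = 0.000357800 MJ and 51.62 cal = 0.000215978 MJ.
0.000357800 − 0.000215978 ≈ 0.0001418 MJ.

0.0001418 megajoules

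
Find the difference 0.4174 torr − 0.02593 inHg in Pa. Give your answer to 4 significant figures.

-32.16 Pa

0.4174 torr = 55.6488 Pa and 0.02593 inHg = 87.8091 Pa.
55.6488 − 87.8091 ≈ -32.16 Pa.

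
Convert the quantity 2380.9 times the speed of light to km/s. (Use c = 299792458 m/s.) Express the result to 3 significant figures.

7.14e+8 km/s

1 c = 299792 km/s.
Then 2380.9 × 299792 ≈ 7.14e+8 km/s.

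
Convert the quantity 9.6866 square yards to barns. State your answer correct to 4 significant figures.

8.099e+28 barns

1 square yard = 8.36127e+27 barn.
Then 9.6866 × 8.36127e+27 ≈ 8.099e+28 barn.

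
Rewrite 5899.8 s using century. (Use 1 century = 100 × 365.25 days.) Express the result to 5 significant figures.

1 second = 3.16881 × 10^-10 century.
5899.8 × 3.16881 × 10^-10 ≈ 1.8695 × 10^-6 century.

1.8695 × 10^-6 centuries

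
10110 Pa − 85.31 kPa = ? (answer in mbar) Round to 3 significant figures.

10110 Pa = 101.100 mbar and 85.31 kPa = 853.100 mbar.
101.100 − 853.100 ≈ -752 mbar.

-752 mbar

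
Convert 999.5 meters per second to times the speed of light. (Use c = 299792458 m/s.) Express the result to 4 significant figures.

1 meter per second = 3.33564e-9 c.
999.5 × 3.33564e-9 ≈ 3.334e-6 c.

3.334e-6 c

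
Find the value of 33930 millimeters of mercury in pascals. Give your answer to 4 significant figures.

1 mmHg = 133.322 pascals.
33930 × 133.322 ≈ 4.524 × 10^6 Pa.

4.524 × 10^6 pascals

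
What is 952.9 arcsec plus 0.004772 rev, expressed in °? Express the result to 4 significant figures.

1.983 degrees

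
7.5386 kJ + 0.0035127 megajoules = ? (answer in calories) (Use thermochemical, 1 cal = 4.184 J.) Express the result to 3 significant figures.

7.5386 kJ = 1801.77 cal and 0.0035127 MJ = 839.555 cal.
1801.77 + 839.555 ≈ 2640 cal.

2640 cal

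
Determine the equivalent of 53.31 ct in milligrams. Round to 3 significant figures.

10700 mg

1 carat = 200.000 milligrams.
Thus 53.31 × 200.000 ≈ 10700 mg.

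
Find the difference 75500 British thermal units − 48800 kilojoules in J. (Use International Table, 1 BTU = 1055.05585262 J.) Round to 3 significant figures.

3.09 × 10^7 J

75500 BTU = 7.96567 × 10^7 J and 48800 kJ = 4.88000 × 10^7 J.
7.96567 × 10^7 − 4.88000 × 10^7 ≈ 3.09 × 10^7 J.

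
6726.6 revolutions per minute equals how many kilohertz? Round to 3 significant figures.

1 rpm = 1.66667 × 10^-5 kilohertz.
6726.6 × 1.66667 × 10^-5 ≈ 0.112 kHz.

0.112 kilohertz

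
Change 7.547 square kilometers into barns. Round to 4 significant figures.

7.547e+34 barn

1 km² = 1.00000e+34 barns.
7.547 × 1.00000e+34 ≈ 7.547e+34 barn.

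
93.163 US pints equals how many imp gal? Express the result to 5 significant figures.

1 US pint = 0.104084 imp gal.
So 93.163 × 0.104084 ≈ 9.6968 imp gal.

9.6968 imperial gallons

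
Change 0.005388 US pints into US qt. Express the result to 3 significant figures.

1 US pint = 0.500000 US qt.
Then 0.005388 × 0.500000 ≈ 0.00269 US qt.

0.00269 US qt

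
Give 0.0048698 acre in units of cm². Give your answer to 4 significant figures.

197100 cm²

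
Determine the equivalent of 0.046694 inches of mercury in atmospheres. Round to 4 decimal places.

1 inHg = 0.0334211 atm.
Then 0.046694 × 0.0334211 ≈ 0.0016 atm.

0.0016 atmospheres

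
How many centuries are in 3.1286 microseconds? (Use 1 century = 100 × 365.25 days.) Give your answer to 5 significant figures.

9.9139 × 10^-16 century

1 μs = 3.16881 × 10^-16 centuries.
So 3.1286 × 3.16881 × 10^-16 ≈ 9.9139 × 10^-16 century.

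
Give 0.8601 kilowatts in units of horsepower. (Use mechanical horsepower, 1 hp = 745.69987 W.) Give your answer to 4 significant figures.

1 kilowatt = 1.34102 hp.
So 0.8601 × 1.34102 ≈ 1.153 hp.

1.153 hp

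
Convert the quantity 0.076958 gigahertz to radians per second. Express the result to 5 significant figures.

4.8354 × 10^8 rad/s

1 GHz = 6.28319 × 10^9 radians per second.
Thus 0.076958 × 6.28319 × 10^9 ≈ 4.8354 × 10^8 rad/s.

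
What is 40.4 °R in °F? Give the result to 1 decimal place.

°R = °F + 459.67.
Applying the formula gives -419.3 °F.

-419.3 °F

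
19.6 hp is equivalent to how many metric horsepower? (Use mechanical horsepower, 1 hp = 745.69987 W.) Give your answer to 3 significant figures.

19.9 metric horsepower

1 horsepower = 1.01387 PS.
19.6 × 1.01387 ≈ 19.9 PS.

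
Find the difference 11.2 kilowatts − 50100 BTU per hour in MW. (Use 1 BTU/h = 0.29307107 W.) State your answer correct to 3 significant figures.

11.2 kW = 0.0112000 MW and 50100 BTU/h = 0.0146829 MW.
0.0112000 − 0.0146829 ≈ -0.00348 MW.

-0.00348 megawatts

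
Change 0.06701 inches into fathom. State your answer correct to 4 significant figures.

1 in = 0.0138889 fathoms.
Then 0.06701 × 0.0138889 ≈ 0.0009307 fathom.

0.0009307 fathoms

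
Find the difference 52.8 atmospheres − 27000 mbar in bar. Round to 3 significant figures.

26.5 bar

52.8 atm = 53.4996 bar and 27000 mbar = 27.0000 bar.
53.4996 − 27.0000 ≈ 26.5 bar.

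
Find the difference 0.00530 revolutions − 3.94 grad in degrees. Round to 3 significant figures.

-1.64 °

0.00530 rev = 1.90800 ° and 3.94 grad = 3.54600 °.
1.90800 − 3.54600 ≈ -1.64 °.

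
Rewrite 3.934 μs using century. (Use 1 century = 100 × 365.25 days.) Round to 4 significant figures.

1 μs = 3.16881 × 10^-16 century.
Then 3.934 × 3.16881 × 10^-16 ≈ 1.247 × 10^-15 century.

1.247 × 10^-15 centuries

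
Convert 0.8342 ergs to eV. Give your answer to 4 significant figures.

1 erg = 6.24151e+11 eV.
So 0.8342 × 6.24151e+11 ≈ 5.207e+11 eV.

5.207e+11 eV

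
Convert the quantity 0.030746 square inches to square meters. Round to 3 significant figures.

1 in² = 0.000645160 square meters.
Thus 0.030746 × 0.000645160 ≈ 1.98e-5 m².

1.98e-5 m²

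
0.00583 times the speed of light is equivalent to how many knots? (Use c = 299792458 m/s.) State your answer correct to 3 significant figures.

3.40e+6 kn

1 speed of light = 5.82750e+8 kn.
So 0.00583 × 5.82750e+8 ≈ 3.40e+6 kn.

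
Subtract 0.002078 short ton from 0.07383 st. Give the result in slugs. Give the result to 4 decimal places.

0.07383 st = 0.0321259 slug and 0.002078 short ton = 0.129172 slug.
0.0321259 − 0.129172 ≈ -0.0970 slug.

-0.0970 slug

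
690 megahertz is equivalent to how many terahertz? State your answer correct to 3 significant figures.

1 MHz = 1.00000e-6 terahertz.
690 × 1.00000e-6 ≈ 0.000690 THz.

0.000690 THz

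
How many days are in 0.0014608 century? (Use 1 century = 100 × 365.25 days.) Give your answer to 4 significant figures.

1 century = 36525.0 d.
So 0.0014608 × 36525.0 ≈ 53.36 d.

53.36 d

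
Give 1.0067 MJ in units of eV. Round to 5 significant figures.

6.2833 × 10^24 electronvolts

1 megajoule = 6.24151 × 10^24 eV.
1.0067 × 6.24151 × 10^24 ≈ 6.2833 × 10^24 eV.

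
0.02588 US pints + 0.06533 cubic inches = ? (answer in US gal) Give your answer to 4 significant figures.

0.02588 US pt = 0.00323500 US gal and 0.06533 in³ = 0.000282814 US gal.
0.00323500 + 0.000282814 ≈ 0.003518 US gal.

0.003518 US gallons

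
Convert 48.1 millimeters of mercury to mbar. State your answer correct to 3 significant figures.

64.1 mbar

1 millimeter of mercury = 1.33322 mbar.
48.1 × 1.33322 ≈ 64.1 mbar.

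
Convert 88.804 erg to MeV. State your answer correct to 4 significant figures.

1 erg = 624151 MeV.
88.804 × 624151 ≈ 5.543e+7 MeV.

5.543e+7 megaelectronvolts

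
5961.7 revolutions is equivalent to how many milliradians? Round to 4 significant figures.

3.746 × 10^7 mrad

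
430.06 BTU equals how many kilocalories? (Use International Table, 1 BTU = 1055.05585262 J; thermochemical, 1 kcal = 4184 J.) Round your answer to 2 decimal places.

1 British thermal unit = 0.252164 kilocalories.
Thus 430.06 × 0.252164 ≈ 108.45 kcal.

108.45 kilocalories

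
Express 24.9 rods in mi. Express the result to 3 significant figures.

0.0778 mi

1 rod = 0.00312500 miles.
Thus 24.9 × 0.00312500 ≈ 0.0778 mi.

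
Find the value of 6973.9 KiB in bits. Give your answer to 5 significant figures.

1 kibibyte = 8192.00 bit.
6973.9 × 8192.00 ≈ 5.7130e+7 bit.

5.7130e+7 bit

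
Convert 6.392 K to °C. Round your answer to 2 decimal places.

K = °C + 273.15.
Applying the formula gives -266.76 °C.

-266.76 °C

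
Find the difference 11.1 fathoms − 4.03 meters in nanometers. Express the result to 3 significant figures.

1.63e+10 nm

11.1 fathom = 2.02997e+10 nm and 4.03 m = 4.03000e+9 nm.
2.02997e+10 − 4.03000e+9 ≈ 1.63e+10 nm.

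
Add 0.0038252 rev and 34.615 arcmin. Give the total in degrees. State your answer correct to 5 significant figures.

0.0038252 rev = 1.37707 ° and 34.615 arcmin = 0.576917 °.
1.37707 + 0.576917 ≈ 1.9540 °.

1.9540 °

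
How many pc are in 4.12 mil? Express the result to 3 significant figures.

1 mil = 8.23158e-22 parsecs.
Then 4.12 × 8.23158e-22 ≈ 3.39e-21 pc.

3.39e-21 parsecs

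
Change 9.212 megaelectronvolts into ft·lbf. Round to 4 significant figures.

1.089e-12 ft·lbf

1 MeV = 1.18170e-13 ft·lbf.
9.212 × 1.18170e-13 ≈ 1.089e-12 ft·lbf.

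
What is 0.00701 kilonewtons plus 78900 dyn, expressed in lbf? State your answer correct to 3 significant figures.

1.75 lbf

0.00701 kN = 1.57591 lbf and 78900 dyn = 0.177374 lbf.
1.57591 + 0.177374 ≈ 1.75 lbf.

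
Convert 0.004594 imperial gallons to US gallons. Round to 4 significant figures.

1 imperial gallon = 1.20095 US gal.
0.004594 × 1.20095 ≈ 0.005517 US gal.

0.005517 US gal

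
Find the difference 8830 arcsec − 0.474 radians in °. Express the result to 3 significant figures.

-24.7 °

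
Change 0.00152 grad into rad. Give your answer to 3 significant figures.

2.39e-5 rad

1 grad = 0.0157080 rad.
Then 0.00152 × 0.0157080 ≈ 2.39e-5 rad.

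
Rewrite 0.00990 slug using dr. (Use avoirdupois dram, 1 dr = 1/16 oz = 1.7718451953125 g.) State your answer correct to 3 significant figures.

81.5 drams

1 slug = 8236.56 dr.
0.00990 × 8236.56 ≈ 81.5 dr.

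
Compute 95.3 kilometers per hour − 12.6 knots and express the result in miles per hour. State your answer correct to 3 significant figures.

95.3 km/h = 59.2167 mph and 12.6 kn = 14.4998 mph.
59.2167 − 14.4998 ≈ 44.7 mph.

44.7 miles per hour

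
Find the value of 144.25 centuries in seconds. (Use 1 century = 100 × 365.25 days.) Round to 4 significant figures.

1 century = 3.15576 × 10^9 seconds.
Then 144.25 × 3.15576 × 10^9 ≈ 4.552 × 10^11 s.

4.552 × 10^11 seconds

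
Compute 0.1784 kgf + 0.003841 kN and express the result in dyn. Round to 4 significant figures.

559100 dynes

0.1784 kgf = 174951 dyn and 0.003841 kN = 384100 dyn.
174951 + 384100 ≈ 559100 dyn.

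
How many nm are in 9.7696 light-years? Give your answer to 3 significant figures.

9.24e+25 nm

1 ly = 9.46073e+24 nanometers.
Thus 9.7696 × 9.46073e+24 ≈ 9.24e+25 nm.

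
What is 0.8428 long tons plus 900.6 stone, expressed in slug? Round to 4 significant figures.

0.8428 long ton = 58.6769 slug and 900.6 st = 391.881 slug.
58.6769 + 391.881 ≈ 450.6 slug.

450.6 slugs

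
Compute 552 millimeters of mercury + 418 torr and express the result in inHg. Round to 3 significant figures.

38.2 inHg

552 mmHg = 21.7323 inHg and 418 torr = 16.4567 inHg.
21.7323 + 16.4567 ≈ 38.2 inHg.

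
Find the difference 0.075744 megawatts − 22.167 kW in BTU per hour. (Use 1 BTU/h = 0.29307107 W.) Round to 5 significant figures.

0.075744 MW = 258449 BTU/h and 22.167 kW = 75636.9 BTU/h.
258449 − 75636.9 ≈ 182810 BTU/h.

182810 BTU/h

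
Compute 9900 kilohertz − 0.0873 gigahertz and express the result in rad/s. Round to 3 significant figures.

-4.86e+8 rad/s

9900 kHz = 6.22035e+7 rad/s and 0.0873 GHz = 5.48522e+8 rad/s.
6.22035e+7 − 5.48522e+8 ≈ -4.86e+8 rad/s.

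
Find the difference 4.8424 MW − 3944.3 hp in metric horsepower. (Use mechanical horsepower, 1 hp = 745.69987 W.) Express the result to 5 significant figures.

2584.8 metric horsepower

4.8424 MW = 6583.83 PS and 3944.3 hp = 3999.01 PS.
6583.83 − 3999.01 ≈ 2584.8 PS.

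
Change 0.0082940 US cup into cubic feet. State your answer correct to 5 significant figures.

6.9297e-5 ft³

1 US cup = 0.00835503 cubic feet.
0.0082940 × 0.00835503 ≈ 6.9297e-5 ft³.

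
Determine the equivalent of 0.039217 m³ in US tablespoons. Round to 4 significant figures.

1 cubic meter = 67628.0 US tbsp.
0.039217 × 67628.0 ≈ 2652 US tbsp.

2652 US tbsp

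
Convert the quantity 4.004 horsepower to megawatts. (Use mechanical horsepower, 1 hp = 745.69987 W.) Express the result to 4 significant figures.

1 horsepower = 0.000745700 MW.
Then 4.004 × 0.000745700 ≈ 0.002986 MW.

0.002986 megawatts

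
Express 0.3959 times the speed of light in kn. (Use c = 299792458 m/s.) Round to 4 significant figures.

2.307e+8 kn

1 speed of light = 5.82750e+8 kn.
Then 0.3959 × 5.82750e+8 ≈ 2.307e+8 kn.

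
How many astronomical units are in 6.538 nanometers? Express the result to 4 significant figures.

4.370e-20 au

1 nanometer = 6.68459e-21 au.
6.538 × 6.68459e-21 ≈ 4.370e-20 au.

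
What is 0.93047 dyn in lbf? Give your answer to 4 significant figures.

2.092e-6 pounds-force

1 dyn = 2.24809e-6 lbf.
So 0.93047 × 2.24809e-6 ≈ 2.092e-6 lbf.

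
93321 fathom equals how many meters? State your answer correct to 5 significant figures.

170670 meters

1 fathom = 1.82880 m.
Then 93321 × 1.82880 ≈ 170670 m.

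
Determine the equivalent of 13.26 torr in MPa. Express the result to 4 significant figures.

0.001768 MPa

1 torr = 0.000133322 MPa.
Then 13.26 × 0.000133322 ≈ 0.001768 MPa.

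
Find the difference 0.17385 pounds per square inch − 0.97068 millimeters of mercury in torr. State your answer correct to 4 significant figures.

0.17385 psi = 8.99064 torr and 0.97068 mmHg = 0.970680 torr.
8.99064 − 0.970680 ≈ 8.020 torr.

8.020 torr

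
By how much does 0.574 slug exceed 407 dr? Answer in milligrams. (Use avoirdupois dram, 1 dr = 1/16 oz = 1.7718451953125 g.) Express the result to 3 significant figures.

7.66 × 10^6 mg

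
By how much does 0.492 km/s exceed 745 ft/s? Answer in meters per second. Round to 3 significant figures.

265 meters per second

0.492 km/s = 492.000 m/s and 745 ft/s = 227.076 m/s.
492.000 − 227.076 ≈ 265 m/s.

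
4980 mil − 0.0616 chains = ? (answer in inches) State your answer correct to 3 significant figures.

4980 mil = 4.98000 in and 0.0616 chain = 48.7872 in.
4.98000 − 48.7872 ≈ -43.8 in.

-43.8 inches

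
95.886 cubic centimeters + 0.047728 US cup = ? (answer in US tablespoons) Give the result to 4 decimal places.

95.886 cm³ = 6.48458 US tbsp and 0.047728 US cup = 0.763648 US tbsp.
6.48458 + 0.763648 ≈ 7.2482 US tbsp.

7.2482 US tbsp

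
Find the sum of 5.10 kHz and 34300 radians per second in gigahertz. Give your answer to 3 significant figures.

5.10 kHz = 5.10000e-6 GHz and 34300 rad/s = 5.45901e-6 GHz.
5.10000e-6 + 5.45901e-6 ≈ 1.06e-5 GHz.

1.06e-5 gigahertz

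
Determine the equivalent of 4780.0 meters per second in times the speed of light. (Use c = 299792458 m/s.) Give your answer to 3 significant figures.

1.59e-5 c

1 meter per second = 3.33564e-9 c.
Thus 4780.0 × 3.33564e-9 ≈ 1.59e-5 c.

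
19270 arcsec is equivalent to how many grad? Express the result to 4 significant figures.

5.948 gradians

1 arcsecond = 0.000308642 gradians.
Then 19270 × 0.000308642 ≈ 5.948 grad.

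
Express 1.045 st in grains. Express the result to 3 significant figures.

102000 gr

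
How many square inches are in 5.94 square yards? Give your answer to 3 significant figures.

7700 in²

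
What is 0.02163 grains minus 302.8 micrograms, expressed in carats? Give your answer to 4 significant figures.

0.02163 gr = 0.00700800 ct and 302.8 μg = 0.00151400 ct.
0.00700800 − 0.00151400 ≈ 0.005494 ct.

0.005494 carats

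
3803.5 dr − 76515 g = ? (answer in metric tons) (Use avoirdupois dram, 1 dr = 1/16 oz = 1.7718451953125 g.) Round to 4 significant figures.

-0.06978 t

3803.5 dr = 0.00673921 t and 76515 g = 0.0765150 t.
0.00673921 − 0.0765150 ≈ -0.06978 t.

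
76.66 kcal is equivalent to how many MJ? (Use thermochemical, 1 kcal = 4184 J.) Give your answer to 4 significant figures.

1 kilocalorie = 0.00418400 MJ.
So 76.66 × 0.00418400 ≈ 0.3207 MJ.

0.3207 MJ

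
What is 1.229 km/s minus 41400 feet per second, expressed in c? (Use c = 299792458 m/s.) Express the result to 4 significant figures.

1.229 km/s = 4.09950 × 10^-6 c and 41400 ft/s = 4.20915 × 10^-5 c.
4.09950 × 10^-6 − 4.20915 × 10^-5 ≈ -3.799 × 10^-5 c.

-3.799 × 10^-5 times the speed of light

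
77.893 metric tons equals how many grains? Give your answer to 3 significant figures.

1 metric ton = 1.54324e+7 gr.
Thus 77.893 × 1.54324e+7 ≈ 1.20e+9 gr.

1.20e+9 grains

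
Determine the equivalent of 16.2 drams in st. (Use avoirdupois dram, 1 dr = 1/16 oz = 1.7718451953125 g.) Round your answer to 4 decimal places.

0.0045 stone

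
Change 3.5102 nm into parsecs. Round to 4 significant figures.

1.138 × 10^-25 pc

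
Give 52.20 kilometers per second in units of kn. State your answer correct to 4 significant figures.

1 kilometer per second = 1943.84 kn.
So 52.20 × 1943.84 ≈ 101500 kn.

101500 knots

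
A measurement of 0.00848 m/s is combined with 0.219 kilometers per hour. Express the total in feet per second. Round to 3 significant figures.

0.00848 m/s = 0.0278215 ft/s and 0.219 km/h = 0.199584 ft/s.
0.0278215 + 0.199584 ≈ 0.227 ft/s.

0.227 feet per second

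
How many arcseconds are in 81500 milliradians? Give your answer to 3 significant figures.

1 mrad = 206.265 arcsec.
81500 × 206.265 ≈ 1.68e+7 arcsec.

1.68e+7 arcseconds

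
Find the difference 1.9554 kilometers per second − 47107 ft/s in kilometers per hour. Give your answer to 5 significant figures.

1.9554 km/s = 7039.44 km/h and 47107 ft/s = 51689.6 km/h.
7039.44 − 51689.6 ≈ -44650 km/h.

-44650 kilometers per hour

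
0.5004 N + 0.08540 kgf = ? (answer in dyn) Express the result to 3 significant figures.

134000 dynes

0.5004 N = 50040.0 dyn and 0.08540 kgf = 83748.8 dyn.
50040.0 + 83748.8 ≈ 134000 dyn.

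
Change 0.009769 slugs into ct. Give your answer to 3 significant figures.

713 carats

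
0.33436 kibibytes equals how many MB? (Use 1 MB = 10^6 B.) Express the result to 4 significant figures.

0.0003424 megabytes

1 KiB = 0.00102400 MB.
Then 0.33436 × 0.00102400 ≈ 0.0003424 MB.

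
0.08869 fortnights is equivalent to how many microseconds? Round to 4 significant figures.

1 fortnight = 1.20960e+12 μs.
Thus 0.08869 × 1.20960e+12 ≈ 1.073e+11 μs.

1.073e+11 μs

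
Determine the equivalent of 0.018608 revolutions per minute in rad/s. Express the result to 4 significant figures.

0.001949 rad/s

1 rpm = 0.104720 radians per second.
Thus 0.018608 × 0.104720 ≈ 0.001949 rad/s.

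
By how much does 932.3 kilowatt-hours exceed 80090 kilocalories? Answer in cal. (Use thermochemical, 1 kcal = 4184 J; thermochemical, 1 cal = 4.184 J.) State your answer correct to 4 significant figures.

932.3 kWh = 8.02170 × 10^8 cal and 80090 kcal = 8.00900 × 10^7 cal.
8.02170 × 10^8 − 8.00900 × 10^7 ≈ 7.221 × 10^8 cal.

7.221 × 10^8 cal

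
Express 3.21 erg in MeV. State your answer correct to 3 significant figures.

1 erg = 624151 MeV.
Then 3.21 × 624151 ≈ 2.00e+6 MeV.

2.00e+6 megaelectronvolts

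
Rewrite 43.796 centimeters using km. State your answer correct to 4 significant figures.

1 cm = 1.00000e-5 kilometers.
So 43.796 × 1.00000e-5 ≈ 0.0004380 km.

0.0004380 kilometers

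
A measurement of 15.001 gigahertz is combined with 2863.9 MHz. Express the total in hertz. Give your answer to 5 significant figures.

1.7865e+10 Hz

15.001 GHz = 1.50010e+10 Hz and 2863.9 MHz = 2.86390e+9 Hz.
1.50010e+10 + 2.86390e+9 ≈ 1.7865e+10 Hz.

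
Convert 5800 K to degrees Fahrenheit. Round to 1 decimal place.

9980.3 degrees Fahrenheit

K = (°F + 459.67) × 5/9.
Applying the formula gives 9980.3 °F.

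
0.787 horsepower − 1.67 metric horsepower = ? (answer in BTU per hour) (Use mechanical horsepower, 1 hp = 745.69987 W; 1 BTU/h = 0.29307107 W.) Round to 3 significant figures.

-2190 BTU per hour

0.787 hp = 2002.47 BTU/h and 1.67 PS = 4191.08 BTU/h.
2002.47 − 4191.08 ≈ -2190 BTU/h.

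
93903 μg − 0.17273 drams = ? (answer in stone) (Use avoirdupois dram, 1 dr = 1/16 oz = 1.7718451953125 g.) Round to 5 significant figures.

93903 μg = 1.47872 × 10^-5 st and 0.17273 dr = 4.81948 × 10^-5 st.
1.47872 × 10^-5 − 4.81948 × 10^-5 ≈ -3.3408 × 10^-5 st.

-3.3408 × 10^-5 st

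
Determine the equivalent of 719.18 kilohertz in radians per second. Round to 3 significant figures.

1 kHz = 6283.19 rad/s.
719.18 × 6283.19 ≈ 4.52 × 10^6 rad/s.

4.52 × 10^6 rad/s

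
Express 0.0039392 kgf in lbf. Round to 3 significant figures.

1 kgf = 2.20462 lbf.
Then 0.0039392 × 2.20462 ≈ 0.00868 lbf.

0.00868 pounds-force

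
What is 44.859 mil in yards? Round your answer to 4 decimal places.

1 mil = 2.77778e-5 yd.
Then 44.859 × 2.77778e-5 ≈ 0.0012 yd.

0.0012 yd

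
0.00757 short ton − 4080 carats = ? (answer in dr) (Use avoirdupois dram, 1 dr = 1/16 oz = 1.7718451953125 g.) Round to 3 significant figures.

3420 dr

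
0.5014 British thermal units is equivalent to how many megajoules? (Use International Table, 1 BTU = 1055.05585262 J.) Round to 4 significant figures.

1 BTU = 0.00105506 megajoules.
So 0.5014 × 0.00105506 ≈ 0.0005290 MJ.

0.0005290 MJ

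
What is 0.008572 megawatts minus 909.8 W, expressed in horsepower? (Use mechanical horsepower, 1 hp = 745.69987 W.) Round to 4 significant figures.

10.28 hp

0.008572 MW = 11.4952 hp and 909.8 W = 1.22006 hp.
11.4952 − 1.22006 ≈ 10.28 hp.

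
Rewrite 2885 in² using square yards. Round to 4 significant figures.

2.226 yd²

1 in² = 0.000771605 square yards.
2885 × 0.000771605 ≈ 2.226 yd².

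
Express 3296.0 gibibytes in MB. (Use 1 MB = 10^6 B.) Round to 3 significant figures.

1 GiB = 1073.74 MB.
3296.0 × 1073.74 ≈ 3.54e+6 MB.

3.54e+6 MB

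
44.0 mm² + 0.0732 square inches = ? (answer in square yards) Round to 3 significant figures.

44.0 mm² = 5.26236e-5 yd² and 0.0732 in² = 5.64815e-5 yd².
5.26236e-5 + 5.64815e-5 ≈ 0.000109 yd².

0.000109 yd²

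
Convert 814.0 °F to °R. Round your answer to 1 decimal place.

1273.7 °R

°R = °F + 459.67.
Applying the formula gives 1273.7 °R.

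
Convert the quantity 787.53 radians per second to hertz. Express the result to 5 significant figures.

1 rad/s = 0.159155 Hz.
So 787.53 × 0.159155 ≈ 125.34 Hz.

125.34 hertz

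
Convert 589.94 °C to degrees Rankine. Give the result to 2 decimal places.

1553.56 °R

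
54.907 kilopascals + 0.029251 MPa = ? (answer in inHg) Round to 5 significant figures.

24.852 inches of mercury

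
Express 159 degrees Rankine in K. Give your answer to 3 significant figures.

88.3 kelvins

°R = K × 9/5.
Applying the formula gives 88.3 K.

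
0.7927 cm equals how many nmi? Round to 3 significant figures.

4.28e-6 nmi

1 cm = 5.39957e-6 nautical miles.
Thus 0.7927 × 5.39957e-6 ≈ 4.28e-6 nmi.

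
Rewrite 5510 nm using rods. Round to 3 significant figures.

1.10e-6 rod

1 nanometer = 1.98839e-10 rod.
So 5510 × 1.98839e-10 ≈ 1.10e-6 rod.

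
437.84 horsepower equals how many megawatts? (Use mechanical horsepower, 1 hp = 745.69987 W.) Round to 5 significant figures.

0.32650 megawatts

1 horsepower = 0.000745700 MW.
Thus 437.84 × 0.000745700 ≈ 0.32650 MW.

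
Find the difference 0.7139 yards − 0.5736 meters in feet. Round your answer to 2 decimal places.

0.26 ft

0.7139 yd = 2.14170 ft and 0.5736 m = 1.88189 ft.
2.14170 − 1.88189 ≈ 0.26 ft.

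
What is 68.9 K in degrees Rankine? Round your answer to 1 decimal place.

°R = K × 9/5.
Applying the formula gives 124.0 °R.

124.0 degrees Rankine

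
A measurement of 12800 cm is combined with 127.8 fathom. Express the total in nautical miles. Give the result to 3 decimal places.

12800 cm = 0.0691145 nmi and 127.8 fathom = 0.126199 nmi.
0.0691145 + 0.126199 ≈ 0.195 nmi.

0.195 nautical miles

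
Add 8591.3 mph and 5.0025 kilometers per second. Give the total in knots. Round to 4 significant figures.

17190 kn

8591.3 mph = 7465.64 kn and 5.0025 km/s = 9724.08 kn.
7465.64 + 9724.08 ≈ 17190 kn.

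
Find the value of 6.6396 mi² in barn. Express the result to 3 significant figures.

1.72e+35 barns

1 square mile = 2.58999e+34 barn.
6.6396 × 2.58999e+34 ≈ 1.72e+35 barn.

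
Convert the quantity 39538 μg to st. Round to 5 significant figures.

1 microgram = 1.57473e-10 stone.
Thus 39538 × 1.57473e-10 ≈ 6.2262e-6 st.

6.2262e-6 st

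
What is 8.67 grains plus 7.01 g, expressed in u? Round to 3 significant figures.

4.56 × 10^24 u

8.67 gr = 3.38328 × 10^23 u and 7.01 g = 4.22152 × 10^24 u.
3.38328 × 10^23 + 4.22152 × 10^24 ≈ 4.56 × 10^24 u.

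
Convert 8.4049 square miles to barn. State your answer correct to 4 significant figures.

2.177 × 10^35 barns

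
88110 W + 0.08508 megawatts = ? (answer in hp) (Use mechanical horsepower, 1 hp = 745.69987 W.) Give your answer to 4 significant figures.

232.3 hp

88110 W = 118.157 hp and 0.08508 MW = 114.094 hp.
118.157 + 114.094 ≈ 232.3 hp.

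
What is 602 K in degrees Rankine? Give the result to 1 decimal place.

°R = K × 9/5.
Applying the formula gives 1083.6 °R.

1083.6 °R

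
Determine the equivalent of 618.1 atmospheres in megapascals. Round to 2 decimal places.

62.63 MPa

1 atmosphere = 0.101325 MPa.
So 618.1 × 0.101325 ≈ 62.63 MPa.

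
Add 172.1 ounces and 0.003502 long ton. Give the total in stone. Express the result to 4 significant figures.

1.329 st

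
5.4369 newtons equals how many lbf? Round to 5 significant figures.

1.2223 pounds-force

1 N = 0.224809 pounds-force.
5.4369 × 0.224809 ≈ 1.2223 lbf.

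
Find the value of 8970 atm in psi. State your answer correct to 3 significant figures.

132000 pounds per square inch

1 atmosphere = 14.6959 pounds per square inch.
So 8970 × 14.6959 ≈ 132000 psi.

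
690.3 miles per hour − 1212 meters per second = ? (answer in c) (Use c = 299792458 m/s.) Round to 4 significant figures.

-3.013e-6 c

690.3 mph = 1.02935e-6 c and 1212 m/s = 4.04280e-6 c.
1.02935e-6 − 4.04280e-6 ≈ -3.013e-6 c.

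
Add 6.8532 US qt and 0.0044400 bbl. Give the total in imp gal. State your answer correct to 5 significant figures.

1.5819 imperial gallons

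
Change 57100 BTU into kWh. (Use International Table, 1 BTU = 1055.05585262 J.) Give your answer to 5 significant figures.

16.734 kilowatt-hours

1 British thermal unit = 0.000293071 kilowatt-hours.
So 57100 × 0.000293071 ≈ 16.734 kWh.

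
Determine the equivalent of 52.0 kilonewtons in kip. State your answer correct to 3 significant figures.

1 kN = 0.224809 kips.
Thus 52.0 × 0.224809 ≈ 11.7 kip.

11.7 kip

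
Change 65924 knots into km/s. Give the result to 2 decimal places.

1 knot = 0.000514444 km/s.
Then 65924 × 0.000514444 ≈ 33.91 km/s.

33.91 km/s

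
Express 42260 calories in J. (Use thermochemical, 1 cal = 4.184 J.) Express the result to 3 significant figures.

177000 joules

1 cal = 4.18400 joules.
Thus 42260 × 4.18400 ≈ 177000 J.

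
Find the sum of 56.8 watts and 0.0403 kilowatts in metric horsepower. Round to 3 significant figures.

56.8 W = 0.0772265 PS and 0.0403 kW = 0.0547928 PS.
0.0772265 + 0.0547928 ≈ 0.132 PS.

0.132 PS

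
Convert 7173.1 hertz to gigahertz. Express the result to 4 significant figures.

1 Hz = 1.00000e-9 gigahertz.
7173.1 × 1.00000e-9 ≈ 7.173e-6 GHz.

7.173e-6 gigahertz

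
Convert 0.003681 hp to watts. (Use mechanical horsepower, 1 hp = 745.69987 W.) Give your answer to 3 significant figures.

2.74 W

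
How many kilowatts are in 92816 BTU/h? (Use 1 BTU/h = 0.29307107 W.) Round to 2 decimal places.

1 BTU per hour = 0.000293071 kilowatts.
Thus 92816 × 0.000293071 ≈ 27.20 kW.

27.20 kW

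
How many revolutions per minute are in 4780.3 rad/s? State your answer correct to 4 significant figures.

1 rad/s = 9.54930 rpm.
So 4780.3 × 9.54930 ≈ 45650 rpm.

45650 rpm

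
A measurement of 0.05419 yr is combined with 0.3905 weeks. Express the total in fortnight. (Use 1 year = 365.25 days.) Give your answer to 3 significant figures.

1.61 fortnight

0.05419 yr = 1.41378 fortnight and 0.3905 wk = 0.195250 fortnight.
1.41378 + 0.195250 ≈ 1.61 fortnight.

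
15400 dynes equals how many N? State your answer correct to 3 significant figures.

1 dyn = 1.00000e-5 newtons.
15400 × 1.00000e-5 ≈ 0.154 N.

0.154 N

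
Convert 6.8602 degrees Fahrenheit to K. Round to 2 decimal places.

K = (°F + 459.67) × 5/9.
Applying the formula gives 259.18 K.

259.18 kelvins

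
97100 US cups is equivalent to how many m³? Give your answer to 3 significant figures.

1 US cup = 0.000236588 m³.
97100 × 0.000236588 ≈ 23.0 m³.

23.0 m³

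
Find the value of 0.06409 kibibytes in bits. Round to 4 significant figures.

525.0 bits

1 kibibyte = 8192.00 bit.
Then 0.06409 × 8192.00 ≈ 525.0 bit.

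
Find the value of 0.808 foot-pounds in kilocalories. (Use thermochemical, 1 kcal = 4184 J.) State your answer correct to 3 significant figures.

0.000262 kcal

1 ft·lbf = 0.000324048 kcal.
So 0.808 × 0.000324048 ≈ 0.000262 kcal.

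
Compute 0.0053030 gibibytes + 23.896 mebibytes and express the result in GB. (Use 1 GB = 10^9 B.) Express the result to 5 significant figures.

0.030751 GB

0.0053030 GiB = 0.00569405 GB and 23.896 MiB = 0.0250568 GB.
0.00569405 + 0.0250568 ≈ 0.030751 GB.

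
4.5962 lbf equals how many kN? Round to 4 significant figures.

1 lbf = 0.00444822 kilonewtons.
So 4.5962 × 0.00444822 ≈ 0.02044 kN.

0.02044 kN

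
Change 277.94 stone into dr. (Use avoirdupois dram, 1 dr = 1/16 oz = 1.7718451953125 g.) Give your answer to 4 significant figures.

996100 drams

1 stone = 3584.00 dr.
So 277.94 × 3584.00 ≈ 996100 dr.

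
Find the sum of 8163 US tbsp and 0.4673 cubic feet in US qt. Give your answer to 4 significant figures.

8163 US tbsp = 127.547 US qt and 0.4673 ft³ = 13.9826 US qt.
127.547 + 13.9826 ≈ 141.5 US qt.

141.5 US quarts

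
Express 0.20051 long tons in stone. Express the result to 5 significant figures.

32.082 stone

1 long ton = 160.000 stone.
0.20051 × 160.000 ≈ 32.082 st.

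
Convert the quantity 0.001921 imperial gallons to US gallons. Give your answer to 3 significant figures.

0.00231 US gallons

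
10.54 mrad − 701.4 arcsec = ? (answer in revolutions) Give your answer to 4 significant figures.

10.54 mrad = 0.00167749 rev and 701.4 arcsec = 0.000541204 rev.
0.00167749 − 0.000541204 ≈ 0.001136 rev.

0.001136 rev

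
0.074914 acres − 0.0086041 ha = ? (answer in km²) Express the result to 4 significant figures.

0.0002171 km²

0.074914 acre = 0.000303166 km² and 0.0086041 ha = 8.60410 × 10^-5 km².
0.000303166 − 8.60410 × 10^-5 ≈ 0.0002171 km².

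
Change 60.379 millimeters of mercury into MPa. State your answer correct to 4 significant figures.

1 mmHg = 0.000133322 megapascals.
Thus 60.379 × 0.000133322 ≈ 0.008050 MPa.

0.008050 MPa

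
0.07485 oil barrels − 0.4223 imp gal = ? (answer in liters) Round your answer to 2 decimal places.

0.07485 bbl = 11.9002 L and 0.4223 imp gal = 1.91981 L.
11.9002 − 1.91981 ≈ 9.98 L.

9.98 L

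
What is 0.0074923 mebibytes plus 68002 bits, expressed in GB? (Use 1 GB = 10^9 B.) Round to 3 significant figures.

0.0074923 MiB = 7.85625e-6 GB and 68002 bit = 8.50025e-6 GB.
7.85625e-6 + 8.50025e-6 ≈ 1.64e-5 GB.

1.64e-5 gigabytes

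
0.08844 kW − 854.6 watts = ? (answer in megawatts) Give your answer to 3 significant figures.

-0.000766 MW

0.08844 kW = 8.84400e-5 MW and 854.6 W = 0.000854600 MW.
8.84400e-5 − 0.000854600 ≈ -0.000766 MW.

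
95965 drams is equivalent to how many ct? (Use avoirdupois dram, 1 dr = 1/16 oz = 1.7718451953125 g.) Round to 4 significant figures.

1 dram = 8.85923 carats.
95965 × 8.85923 ≈ 850200 ct.

850200 carats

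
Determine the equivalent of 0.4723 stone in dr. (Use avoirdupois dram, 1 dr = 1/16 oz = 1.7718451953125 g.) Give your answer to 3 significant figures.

1 st = 3584.00 drams.
Thus 0.4723 × 3584.00 ≈ 1690 dr.

1690 dr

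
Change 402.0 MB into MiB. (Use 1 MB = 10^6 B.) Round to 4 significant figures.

1 MB = 0.953674 mebibytes.
Then 402.0 × 0.953674 ≈ 383.4 MiB.

383.4 MiB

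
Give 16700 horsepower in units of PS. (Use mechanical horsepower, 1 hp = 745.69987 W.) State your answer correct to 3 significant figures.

16900 PS

1 hp = 1.01387 PS.
Then 16700 × 1.01387 ≈ 16900 PS.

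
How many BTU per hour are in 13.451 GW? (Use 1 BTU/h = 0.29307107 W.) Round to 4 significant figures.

4.590e+10 BTU/h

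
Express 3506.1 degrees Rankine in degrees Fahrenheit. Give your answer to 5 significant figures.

°R = °F + 459.67.
Applying the formula gives 3046.4 °F.

3046.4 degrees Fahrenheit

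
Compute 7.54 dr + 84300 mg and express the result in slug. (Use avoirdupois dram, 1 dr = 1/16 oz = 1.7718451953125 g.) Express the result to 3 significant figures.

0.00669 slugs

7.54 dr = 0.000915431 slug and 84300 mg = 0.00577638 slug.
0.000915431 + 0.00577638 ≈ 0.00669 slug.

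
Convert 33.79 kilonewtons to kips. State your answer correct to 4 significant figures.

1 kN = 0.224809 kips.
Thus 33.79 × 0.224809 ≈ 7.596 kip.

7.596 kips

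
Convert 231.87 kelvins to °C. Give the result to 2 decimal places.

-41.28 °C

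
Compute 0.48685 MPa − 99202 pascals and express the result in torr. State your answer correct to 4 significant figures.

2908 torr

0.48685 MPa = 3651.68 torr and 99202 Pa = 744.076 torr.
3651.68 − 744.076 ≈ 2908 torr.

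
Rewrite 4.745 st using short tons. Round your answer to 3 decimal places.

0.033 short tons

1 st = 0.00700000 short ton.
Then 4.745 × 0.00700000 ≈ 0.033 short ton.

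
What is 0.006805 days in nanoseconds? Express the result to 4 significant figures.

1 day = 8.64000 × 10^13 ns.
Then 0.006805 × 8.64000 × 10^13 ≈ 5.880 × 10^11 ns.

5.880 × 10^11 nanoseconds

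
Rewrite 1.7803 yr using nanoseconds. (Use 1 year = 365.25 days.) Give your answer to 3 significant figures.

5.62 × 10^16 ns

1 yr = 3.15576 × 10^16 nanoseconds.
Then 1.7803 × 3.15576 × 10^16 ≈ 5.62 × 10^16 ns.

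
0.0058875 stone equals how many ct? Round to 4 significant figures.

186.9 ct

1 stone = 31751.5 ct.
Thus 0.0058875 × 31751.5 ≈ 186.9 ct.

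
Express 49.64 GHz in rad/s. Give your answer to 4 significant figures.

1 gigahertz = 6.28319 × 10^9 rad/s.
So 49.64 × 6.28319 × 10^9 ≈ 3.119 × 10^11 rad/s.

3.119 × 10^11 rad/s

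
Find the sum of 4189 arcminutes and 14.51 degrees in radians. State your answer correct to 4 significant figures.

4189 arcmin = 1.21853 rad and 14.51 ° = 0.253247 rad.
1.21853 + 0.253247 ≈ 1.472 rad.

1.472 radians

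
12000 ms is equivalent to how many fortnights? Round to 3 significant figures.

1 millisecond = 8.26720 × 10^-10 fortnight.
12000 × 8.26720 × 10^-10 ≈ 9.92 × 10^-6 fortnight.

9.92 × 10^-6 fortnight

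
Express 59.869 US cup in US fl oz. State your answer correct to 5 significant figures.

478.95 US fluid ounces

1 US cup = 8.00000 US fluid ounces.
So 59.869 × 8.00000 ≈ 478.95 US fl oz.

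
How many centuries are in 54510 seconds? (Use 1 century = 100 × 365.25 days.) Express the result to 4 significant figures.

1.727 × 10^-5 centuries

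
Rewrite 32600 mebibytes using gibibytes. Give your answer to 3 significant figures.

1 mebibyte = 0.0009765625 GiB.
Then 32600 × 0.0009765625 ≈ 31.8 GiB.

31.8 gibibytes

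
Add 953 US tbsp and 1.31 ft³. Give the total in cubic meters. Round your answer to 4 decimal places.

953 US tbsp = 0.0140918 m³ and 1.31 ft³ = 0.0370951 m³.
0.0140918 + 0.0370951 ≈ 0.0512 m³.

0.0512 m³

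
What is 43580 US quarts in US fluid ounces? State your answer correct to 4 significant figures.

1.395e+6 US fluid ounces

1 US qt = 32.0000 US fluid ounces.
Then 43580 × 32.0000 ≈ 1.395e+6 US fl oz.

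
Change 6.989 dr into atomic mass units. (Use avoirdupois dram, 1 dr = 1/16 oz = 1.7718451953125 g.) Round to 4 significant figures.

7.457 × 10^24 u

1 dram = 1.06703 × 10^24 atomic mass units.
6.989 × 1.06703 × 10^24 ≈ 7.457 × 10^24 u.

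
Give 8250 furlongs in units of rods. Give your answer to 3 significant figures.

330000 rods

1 furlong = 40.0000 rod.
So 8250 × 40.0000 ≈ 330000 rod.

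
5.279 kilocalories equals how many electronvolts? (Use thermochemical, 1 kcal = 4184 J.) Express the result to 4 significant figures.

1.379 × 10^23 electronvolts

1 kilocalorie = 2.61145 × 10^22 eV.
5.279 × 2.61145 × 10^22 ≈ 1.379 × 10^23 eV.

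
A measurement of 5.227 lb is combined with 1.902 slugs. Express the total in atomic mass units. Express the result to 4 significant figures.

5.227 lb = 1.42781 × 10^27 u and 1.902 slug = 1.67160 × 10^28 u.
1.42781 × 10^27 + 1.67160 × 10^28 ≈ 1.814 × 10^28 u.

1.814 × 10^28 u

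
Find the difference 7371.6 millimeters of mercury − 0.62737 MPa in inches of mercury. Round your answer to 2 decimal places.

104.96 inches of mercury

7371.6 mmHg = 290.220 inHg and 0.62737 MPa = 185.262 inHg.
290.220 − 185.262 ≈ 104.96 inHg.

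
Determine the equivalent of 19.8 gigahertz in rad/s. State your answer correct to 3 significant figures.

1 gigahertz = 6.28319e+9 rad/s.
So 19.8 × 6.28319e+9 ≈ 1.24e+11 rad/s.

1.24e+11 rad/s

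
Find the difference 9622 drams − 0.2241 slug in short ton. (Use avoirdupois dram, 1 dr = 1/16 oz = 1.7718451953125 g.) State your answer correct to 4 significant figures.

0.01519 short tons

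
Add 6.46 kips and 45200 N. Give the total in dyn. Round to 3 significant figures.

7.39e+9 dyn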